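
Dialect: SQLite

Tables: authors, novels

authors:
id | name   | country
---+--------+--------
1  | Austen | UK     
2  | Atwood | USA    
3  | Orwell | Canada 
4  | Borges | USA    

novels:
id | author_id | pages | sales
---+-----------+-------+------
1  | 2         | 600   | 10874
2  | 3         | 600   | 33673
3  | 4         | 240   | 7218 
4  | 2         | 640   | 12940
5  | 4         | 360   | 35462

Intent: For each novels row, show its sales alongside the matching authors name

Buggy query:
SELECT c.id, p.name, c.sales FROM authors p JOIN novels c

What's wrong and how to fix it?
Bug: JOIN with no ON clause produces a cartesian product; every novels row pairs with every authors row

Fix: Specify the join condition linking the foreign key to the parent id

Corrected query:
SELECT c.id, p.name, c.sales FROM authors p JOIN novels c ON c.author_id = p.id

Result:
id | name   | sales
---+--------+------
1  | Atwood | 10874
2  | Orwell | 33673
3  | Borges | 7218 
4  | Atwood | 12940
5  | Borges | 35462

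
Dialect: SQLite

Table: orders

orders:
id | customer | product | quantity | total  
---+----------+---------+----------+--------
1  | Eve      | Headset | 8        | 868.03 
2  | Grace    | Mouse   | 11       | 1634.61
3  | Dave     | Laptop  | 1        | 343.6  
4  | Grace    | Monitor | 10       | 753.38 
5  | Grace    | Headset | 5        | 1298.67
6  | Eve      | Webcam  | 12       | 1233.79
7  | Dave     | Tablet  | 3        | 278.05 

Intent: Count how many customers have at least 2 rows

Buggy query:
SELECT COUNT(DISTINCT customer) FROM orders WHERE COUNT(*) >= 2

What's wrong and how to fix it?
Bug: WHERE filters individual rows, not groups, so a group-level COUNT is invalid there

Fix: Group first with HAVING COUNT(*) >= 2, then COUNT the resulting groups

Corrected query:
SELECT COUNT(*) FROM (SELECT customer FROM orders GROUP BY customer HAVING COUNT(*) >= 2)

Result:
COUNT(*)
--------
3       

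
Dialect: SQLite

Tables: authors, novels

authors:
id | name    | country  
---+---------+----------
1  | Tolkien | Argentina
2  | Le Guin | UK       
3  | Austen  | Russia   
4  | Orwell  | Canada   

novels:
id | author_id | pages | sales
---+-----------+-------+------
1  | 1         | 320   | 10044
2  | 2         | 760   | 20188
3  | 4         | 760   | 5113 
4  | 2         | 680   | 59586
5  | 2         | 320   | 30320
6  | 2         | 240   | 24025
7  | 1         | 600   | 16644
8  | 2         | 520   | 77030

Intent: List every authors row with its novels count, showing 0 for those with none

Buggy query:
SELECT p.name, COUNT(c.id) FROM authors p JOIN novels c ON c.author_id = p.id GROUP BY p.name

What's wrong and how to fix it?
Bug: An inner join excludes parents with zero children

Fix: Use LEFT JOIN so parents without children still appear (COUNT(c.id) gives 0)

Corrected query:
SELECT p.name, COUNT(c.id) FROM authors p LEFT JOIN novels c ON c.author_id = p.id GROUP BY p.name

Result:
name    | COUNT(c.id)
--------+------------
Austen  | 0          
Le Guin | 5          
Orwell  | 1          
Tolkien | 2          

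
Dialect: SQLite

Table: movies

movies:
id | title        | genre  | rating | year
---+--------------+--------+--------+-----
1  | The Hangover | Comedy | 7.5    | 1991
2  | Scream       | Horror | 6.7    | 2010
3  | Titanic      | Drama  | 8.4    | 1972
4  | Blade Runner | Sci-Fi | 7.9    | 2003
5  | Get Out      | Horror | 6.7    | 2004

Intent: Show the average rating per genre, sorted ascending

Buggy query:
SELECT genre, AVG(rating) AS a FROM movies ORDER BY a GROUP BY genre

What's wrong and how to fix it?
Bug: GROUP BY must precede ORDER BY

Fix: Reorder: SELECT … FROM … GROUP BY … ORDER BY …

Corrected query:
SELECT genre, AVG(rating) AS a FROM movies GROUP BY genre ORDER BY a

Result:
genre  | a  
-------+----
Horror | 6.7
Comedy | 7.5
Sci-Fi | 7.9
Drama  | 8.4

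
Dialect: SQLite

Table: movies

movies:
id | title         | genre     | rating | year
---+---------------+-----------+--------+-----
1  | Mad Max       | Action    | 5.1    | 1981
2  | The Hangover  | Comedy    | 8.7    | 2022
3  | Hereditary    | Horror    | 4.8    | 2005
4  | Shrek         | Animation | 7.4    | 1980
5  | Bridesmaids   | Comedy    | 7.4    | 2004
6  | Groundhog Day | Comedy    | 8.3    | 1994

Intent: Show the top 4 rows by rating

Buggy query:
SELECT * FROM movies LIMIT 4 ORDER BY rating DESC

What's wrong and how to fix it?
Bug: ORDER BY cannot follow LIMIT; LIMIT is the final clause

Fix: Sort with ORDER BY, then apply LIMIT

Corrected query:
SELECT * FROM movies ORDER BY rating DESC LIMIT 4

Result:
id | title         | genre     | rating | year
---+---------------+-----------+--------+-----
2  | The Hangover  | Comedy    | 8.7    | 2022
6  | Groundhog Day | Comedy    | 8.3    | 1994
4  | Shrek         | Animation | 7.4    | 1980
5  | Bridesmaids   | Comedy    | 7.4    | 2004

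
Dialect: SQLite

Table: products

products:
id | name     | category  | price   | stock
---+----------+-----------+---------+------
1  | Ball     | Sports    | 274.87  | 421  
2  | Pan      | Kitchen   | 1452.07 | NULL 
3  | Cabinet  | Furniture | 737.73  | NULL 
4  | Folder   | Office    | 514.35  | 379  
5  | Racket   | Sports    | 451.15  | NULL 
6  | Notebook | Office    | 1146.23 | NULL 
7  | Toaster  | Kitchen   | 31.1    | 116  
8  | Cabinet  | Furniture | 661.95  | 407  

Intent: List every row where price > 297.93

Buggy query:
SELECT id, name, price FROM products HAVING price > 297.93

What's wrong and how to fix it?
Bug: This is a non-aggregate query (no GROUP BY, no aggregates), so in SQLite the HAVING clause is invalid here; a row-level condition belongs in WHERE

Fix: Replace HAVING with WHERE since the condition applies to individual rows

Corrected query:
SELECT id, name, price FROM products WHERE price > 297.93

Result:
id | name     | price  
---+----------+--------
2  | Pan      | 1452.07
3  | Cabinet  | 737.73 
4  | Folder   | 514.35 
5  | Racket   | 451.15 
6  | Notebook | 1146.23
8  | Cabinet  | 661.95 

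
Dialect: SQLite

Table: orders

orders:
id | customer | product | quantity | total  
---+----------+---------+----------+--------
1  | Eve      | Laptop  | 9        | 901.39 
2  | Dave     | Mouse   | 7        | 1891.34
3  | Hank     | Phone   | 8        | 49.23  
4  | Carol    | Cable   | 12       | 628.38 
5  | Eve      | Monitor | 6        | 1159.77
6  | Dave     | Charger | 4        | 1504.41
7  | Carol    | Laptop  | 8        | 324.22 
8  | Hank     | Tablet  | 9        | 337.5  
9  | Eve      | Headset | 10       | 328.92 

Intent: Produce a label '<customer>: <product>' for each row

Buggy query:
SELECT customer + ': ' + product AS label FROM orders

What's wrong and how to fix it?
Bug: '+' is numeric addition; on text columns SQLite converts them to 0 instead of concatenating

Fix: Replace + with || to concatenate text

Corrected query:
SELECT customer || ': ' || product AS label FROM orders

Result:
label        
-------------
Eve: Laptop  
Dave: Mouse  
Hank: Phone  
Carol: Cable 
Eve: Monitor 
Dave: Charger
Carol: Laptop
Hank: Tablet 
Eve: Headset 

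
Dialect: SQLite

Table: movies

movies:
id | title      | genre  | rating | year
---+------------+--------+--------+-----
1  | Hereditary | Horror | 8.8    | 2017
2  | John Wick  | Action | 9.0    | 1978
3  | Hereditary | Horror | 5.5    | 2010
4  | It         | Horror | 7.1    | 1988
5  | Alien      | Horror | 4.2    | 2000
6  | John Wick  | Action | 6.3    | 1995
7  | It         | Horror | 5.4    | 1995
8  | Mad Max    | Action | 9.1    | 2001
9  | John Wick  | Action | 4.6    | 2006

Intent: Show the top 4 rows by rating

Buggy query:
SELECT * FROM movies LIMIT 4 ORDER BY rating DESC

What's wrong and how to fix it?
Bug: LIMIT must come after ORDER BY

Fix: Swap the clauses: ORDER BY first, then LIMIT

Corrected query:
SELECT * FROM movies ORDER BY rating DESC LIMIT 4

Result:
id | title      | genre  | rating | year
---+------------+--------+--------+-----
8  | Mad Max    | Action | 9.1    | 2001
2  | John Wick  | Action | 9      | 1978
1  | Hereditary | Horror | 8.8    | 2017
4  | It         | Horror | 7.1    | 1988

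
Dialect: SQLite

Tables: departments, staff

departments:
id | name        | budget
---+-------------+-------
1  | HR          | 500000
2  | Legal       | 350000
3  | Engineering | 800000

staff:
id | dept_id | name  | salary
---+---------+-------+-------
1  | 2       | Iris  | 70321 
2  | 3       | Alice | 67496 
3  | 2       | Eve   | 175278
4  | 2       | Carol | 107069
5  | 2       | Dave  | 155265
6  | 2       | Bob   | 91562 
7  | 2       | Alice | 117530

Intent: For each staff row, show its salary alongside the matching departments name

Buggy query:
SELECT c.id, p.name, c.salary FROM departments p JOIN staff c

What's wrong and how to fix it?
Bug: JOIN with no ON clause produces a cartesian product; every staff row pairs with every departments row

Fix: Specify the join condition linking the foreign key to the parent id

Corrected query:
SELECT c.id, p.name, c.salary FROM departments p JOIN staff c ON c.dept_id = p.id

Result:
id | name        | salary
---+-------------+-------
1  | Legal       | 70321 
2  | Engineering | 67496 
3  | Legal       | 175278
4  | Legal       | 107069
5  | Legal       | 155265
6  | Legal       | 91562 
7  | Legal       | 117530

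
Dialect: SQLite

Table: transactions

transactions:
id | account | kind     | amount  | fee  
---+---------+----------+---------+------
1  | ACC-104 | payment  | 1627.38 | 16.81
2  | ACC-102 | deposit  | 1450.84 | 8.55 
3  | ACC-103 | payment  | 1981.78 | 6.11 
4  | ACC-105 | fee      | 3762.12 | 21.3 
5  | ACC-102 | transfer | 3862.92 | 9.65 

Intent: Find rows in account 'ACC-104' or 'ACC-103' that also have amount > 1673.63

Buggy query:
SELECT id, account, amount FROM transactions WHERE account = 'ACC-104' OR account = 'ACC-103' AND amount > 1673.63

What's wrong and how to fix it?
Bug: Without parentheses, AND is evaluated before OR, so the amount filter only applies to the 'ACC-103' branch

Fix: Add parentheses around the OR so the AND applies to both alternatives

Corrected query:
SELECT id, account, amount FROM transactions WHERE (account = 'ACC-104' OR account = 'ACC-103') AND amount > 1673.63

Result:
id | account | amount 
---+---------+--------
3  | ACC-103 | 1981.78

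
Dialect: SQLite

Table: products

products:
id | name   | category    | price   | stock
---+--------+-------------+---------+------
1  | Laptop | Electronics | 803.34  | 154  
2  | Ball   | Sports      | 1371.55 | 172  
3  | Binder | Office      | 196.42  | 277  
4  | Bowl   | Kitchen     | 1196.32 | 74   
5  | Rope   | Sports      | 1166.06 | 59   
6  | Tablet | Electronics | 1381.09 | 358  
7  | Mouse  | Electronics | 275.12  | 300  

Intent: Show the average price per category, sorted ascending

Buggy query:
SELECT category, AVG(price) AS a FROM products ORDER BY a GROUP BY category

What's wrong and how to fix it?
Bug: GROUP BY must precede ORDER BY

Fix: Move ORDER BY to the end, after GROUP BY

Corrected query:
SELECT category, AVG(price) AS a FROM products GROUP BY category ORDER BY a

Result:
category    | a       
------------+---------
Office      | 196.42  
Electronics | 819.85  
Kitchen     | 1196.32 
Sports      | 1268.805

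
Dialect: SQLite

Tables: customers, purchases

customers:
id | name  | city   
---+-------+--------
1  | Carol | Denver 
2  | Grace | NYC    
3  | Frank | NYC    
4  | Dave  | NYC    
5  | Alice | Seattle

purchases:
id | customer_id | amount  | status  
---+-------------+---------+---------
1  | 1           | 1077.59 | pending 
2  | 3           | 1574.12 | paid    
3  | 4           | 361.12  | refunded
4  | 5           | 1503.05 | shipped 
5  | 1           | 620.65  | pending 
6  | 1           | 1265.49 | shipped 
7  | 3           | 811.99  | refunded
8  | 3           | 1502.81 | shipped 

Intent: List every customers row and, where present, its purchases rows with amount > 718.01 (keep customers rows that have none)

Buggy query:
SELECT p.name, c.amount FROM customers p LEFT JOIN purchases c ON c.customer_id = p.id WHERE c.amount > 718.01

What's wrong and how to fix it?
Bug: Filtering c.amount in WHERE discards the NULL rows produced by LEFT JOIN, turning it into an inner join

Fix: Move the right-table condition into the ON clause so unmatched parents are kept

Corrected query:
SELECT p.name, c.amount FROM customers p LEFT JOIN purchases c ON c.customer_id = p.id AND c.amount > 718.01

Result:
name  | amount 
------+--------
Carol | 1077.59
Carol | 1265.49
Grace | NULL   
Frank | 811.99 
Frank | 1502.81
Frank | 1574.12
Dave  | NULL   
Alice | 1503.05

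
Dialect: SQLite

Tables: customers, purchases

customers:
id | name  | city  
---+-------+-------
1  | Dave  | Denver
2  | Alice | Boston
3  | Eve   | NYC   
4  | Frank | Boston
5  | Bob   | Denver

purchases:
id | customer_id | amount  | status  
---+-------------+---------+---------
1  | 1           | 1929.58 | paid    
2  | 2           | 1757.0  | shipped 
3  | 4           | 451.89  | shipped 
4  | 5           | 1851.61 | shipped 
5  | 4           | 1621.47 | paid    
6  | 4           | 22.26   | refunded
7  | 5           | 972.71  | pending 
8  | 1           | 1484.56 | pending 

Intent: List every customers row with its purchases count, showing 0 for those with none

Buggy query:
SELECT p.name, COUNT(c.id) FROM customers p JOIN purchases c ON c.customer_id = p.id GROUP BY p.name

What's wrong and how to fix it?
Bug: INNER JOIN drops customers rows that have no matching purchases rows

Fix: Use LEFT JOIN so parents without children still appear (COUNT(c.id) gives 0)

Corrected query:
SELECT p.name, COUNT(c.id) FROM customers p LEFT JOIN purchases c ON c.customer_id = p.id GROUP BY p.name

Result:
name  | COUNT(c.id)
------+------------
Alice | 1          
Bob   | 2          
Dave  | 2          
Eve   | 0          
Frank | 3          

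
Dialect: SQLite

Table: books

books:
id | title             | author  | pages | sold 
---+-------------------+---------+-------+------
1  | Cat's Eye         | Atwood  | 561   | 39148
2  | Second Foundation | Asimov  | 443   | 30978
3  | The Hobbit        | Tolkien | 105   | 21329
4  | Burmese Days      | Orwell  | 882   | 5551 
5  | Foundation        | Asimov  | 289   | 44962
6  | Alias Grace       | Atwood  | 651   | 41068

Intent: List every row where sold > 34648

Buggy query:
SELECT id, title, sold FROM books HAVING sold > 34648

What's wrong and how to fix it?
Bug: HAVING filters the output of aggregation, but this query has no GROUP BY and no aggregate functions, so SQLite rejects it (HAVING clause on a non-aggregate query); the condition here is per row

Fix: Use WHERE for row-level filtering

Corrected query:
SELECT id, title, sold FROM books WHERE sold > 34648

Result:
id | title       | sold 
---+-------------+------
1  | Cat's Eye   | 39148
5  | Foundation  | 44962
6  | Alias Grace | 41068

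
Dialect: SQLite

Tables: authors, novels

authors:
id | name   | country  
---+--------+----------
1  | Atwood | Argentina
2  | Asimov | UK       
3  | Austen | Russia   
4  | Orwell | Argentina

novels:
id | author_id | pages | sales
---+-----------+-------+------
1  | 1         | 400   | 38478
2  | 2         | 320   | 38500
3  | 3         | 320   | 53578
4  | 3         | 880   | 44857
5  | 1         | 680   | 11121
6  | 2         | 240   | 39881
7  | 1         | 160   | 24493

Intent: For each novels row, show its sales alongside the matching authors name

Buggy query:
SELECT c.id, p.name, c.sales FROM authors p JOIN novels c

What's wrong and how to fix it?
Bug: JOIN with no ON clause produces a cartesian product; every novels row pairs with every authors row

Fix: Specify the join condition linking the foreign key to the parent id

Corrected query:
SELECT c.id, p.name, c.sales FROM authors p JOIN novels c ON c.author_id = p.id

Result:
id | name   | sales
---+--------+------
1  | Atwood | 38478
2  | Asimov | 38500
3  | Austen | 53578
4  | Austen | 44857
5  | Atwood | 11121
6  | Asimov | 39881
7  | Atwood | 24493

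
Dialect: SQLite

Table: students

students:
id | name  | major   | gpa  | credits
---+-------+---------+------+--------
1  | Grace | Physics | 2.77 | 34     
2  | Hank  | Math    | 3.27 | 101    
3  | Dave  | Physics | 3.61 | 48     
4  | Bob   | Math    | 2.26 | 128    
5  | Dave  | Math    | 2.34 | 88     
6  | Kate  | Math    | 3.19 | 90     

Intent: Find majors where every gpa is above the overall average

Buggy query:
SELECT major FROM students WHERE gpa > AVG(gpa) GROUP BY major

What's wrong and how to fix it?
Bug: WHERE evaluates per row before aggregation, so AVG() is unavailable

Fix: Use a subquery for AVG and a HAVING MIN(...) filter so the condition holds for every row in the group

Corrected query:
SELECT major FROM students GROUP BY major HAVING MIN(gpa) > (SELECT AVG(gpa) FROM students)

Result:
(no rows)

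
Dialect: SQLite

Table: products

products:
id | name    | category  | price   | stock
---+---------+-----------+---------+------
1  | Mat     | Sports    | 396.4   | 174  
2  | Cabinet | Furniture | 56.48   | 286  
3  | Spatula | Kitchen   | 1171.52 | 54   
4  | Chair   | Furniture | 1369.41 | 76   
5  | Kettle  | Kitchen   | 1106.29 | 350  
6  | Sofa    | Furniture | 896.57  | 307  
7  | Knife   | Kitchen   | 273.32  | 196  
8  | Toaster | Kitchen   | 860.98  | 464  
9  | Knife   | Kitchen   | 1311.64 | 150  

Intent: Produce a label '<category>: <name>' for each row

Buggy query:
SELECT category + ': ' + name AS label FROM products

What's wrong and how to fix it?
Bug: '+' is numeric addition; on text columns SQLite converts them to 0 instead of concatenating

Fix: Use the || operator for string concatenation

Corrected query:
SELECT category || ': ' || name AS label FROM products

Result:
label             
------------------
Sports: Mat       
Furniture: Cabinet
Kitchen: Spatula  
Furniture: Chair  
Kitchen: Kettle   
Furniture: Sofa   
Kitchen: Knife    
Kitchen: Toaster  
Kitchen: Knife    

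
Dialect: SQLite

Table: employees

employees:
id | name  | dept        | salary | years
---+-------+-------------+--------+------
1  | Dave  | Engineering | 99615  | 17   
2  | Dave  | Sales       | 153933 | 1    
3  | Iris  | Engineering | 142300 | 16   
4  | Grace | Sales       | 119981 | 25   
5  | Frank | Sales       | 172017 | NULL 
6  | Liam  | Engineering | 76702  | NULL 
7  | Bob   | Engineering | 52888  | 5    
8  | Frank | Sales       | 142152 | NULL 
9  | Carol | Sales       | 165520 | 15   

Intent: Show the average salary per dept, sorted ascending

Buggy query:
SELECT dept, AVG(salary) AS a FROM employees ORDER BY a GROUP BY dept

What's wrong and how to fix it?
Bug: GROUP BY must precede ORDER BY

Fix: Move ORDER BY to the end, after GROUP BY

Corrected query:
SELECT dept, AVG(salary) AS a FROM employees GROUP BY dept ORDER BY a

Result:
dept        | a       
------------+---------
Engineering | 92876.25
Sales       | 150720.6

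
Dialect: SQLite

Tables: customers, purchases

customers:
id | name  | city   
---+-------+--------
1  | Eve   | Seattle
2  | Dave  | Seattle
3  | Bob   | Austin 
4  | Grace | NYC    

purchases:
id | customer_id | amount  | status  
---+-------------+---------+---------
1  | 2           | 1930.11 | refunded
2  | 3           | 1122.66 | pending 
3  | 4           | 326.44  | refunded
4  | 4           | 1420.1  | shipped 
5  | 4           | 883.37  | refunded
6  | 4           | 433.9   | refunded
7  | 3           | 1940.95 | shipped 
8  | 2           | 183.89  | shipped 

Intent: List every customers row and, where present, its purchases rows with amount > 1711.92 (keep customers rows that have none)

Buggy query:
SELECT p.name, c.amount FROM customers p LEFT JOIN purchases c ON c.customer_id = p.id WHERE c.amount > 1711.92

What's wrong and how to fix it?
Bug: A WHERE condition on the right-hand table after LEFT JOIN drops unmatched parents

Fix: Move the right-table condition into the ON clause so unmatched parents are kept

Corrected query:
SELECT p.name, c.amount FROM customers p LEFT JOIN purchases c ON c.customer_id = p.id AND c.amount > 1711.92

Result:
name  | amount 
------+--------
Eve   | NULL   
Dave  | 1930.11
Bob   | 1940.95
Grace | NULL   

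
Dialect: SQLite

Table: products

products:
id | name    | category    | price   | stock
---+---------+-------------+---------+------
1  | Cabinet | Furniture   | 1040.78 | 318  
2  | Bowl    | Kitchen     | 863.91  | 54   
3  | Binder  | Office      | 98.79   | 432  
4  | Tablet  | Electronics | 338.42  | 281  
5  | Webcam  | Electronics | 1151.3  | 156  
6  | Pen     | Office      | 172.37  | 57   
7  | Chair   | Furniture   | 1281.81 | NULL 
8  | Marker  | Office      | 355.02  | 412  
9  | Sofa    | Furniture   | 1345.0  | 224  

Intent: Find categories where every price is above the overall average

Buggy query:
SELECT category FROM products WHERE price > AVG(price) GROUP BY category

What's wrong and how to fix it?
Bug: AVG() is an aggregate; it can't sit directly in WHERE

Fix: Use a subquery for AVG and a HAVING MIN(...) filter so the condition holds for every row in the group

Corrected query:
SELECT category FROM products GROUP BY category HAVING MIN(price) > (SELECT AVG(price) FROM products)

Result:
category 
---------
Furniture
Kitchen  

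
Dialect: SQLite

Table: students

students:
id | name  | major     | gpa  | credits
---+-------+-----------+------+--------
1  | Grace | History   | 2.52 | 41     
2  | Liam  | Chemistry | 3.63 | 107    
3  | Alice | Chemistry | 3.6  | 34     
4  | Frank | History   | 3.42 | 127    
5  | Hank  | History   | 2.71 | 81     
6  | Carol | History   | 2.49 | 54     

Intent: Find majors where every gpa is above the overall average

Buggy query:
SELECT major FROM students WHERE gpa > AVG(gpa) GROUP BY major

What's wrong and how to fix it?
Bug: WHERE evaluates per row before aggregation, so AVG() is unavailable

Fix: Compute the overall average in a scalar subquery and compare each group's MIN against it in HAVING

Corrected query:
SELECT major FROM students GROUP BY major HAVING MIN(gpa) > (SELECT AVG(gpa) FROM students)

Result:
major    
---------
Chemistry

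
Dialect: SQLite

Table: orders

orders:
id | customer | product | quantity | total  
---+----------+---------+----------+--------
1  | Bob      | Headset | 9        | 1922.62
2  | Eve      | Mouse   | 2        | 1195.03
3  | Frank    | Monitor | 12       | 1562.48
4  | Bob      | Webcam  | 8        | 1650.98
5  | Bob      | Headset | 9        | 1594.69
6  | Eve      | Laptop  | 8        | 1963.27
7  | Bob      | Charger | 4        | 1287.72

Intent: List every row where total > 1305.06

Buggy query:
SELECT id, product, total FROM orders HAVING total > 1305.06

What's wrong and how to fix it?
Bug: HAVING filters the output of aggregation, but this query has no GROUP BY and no aggregate functions, so SQLite rejects it (HAVING clause on a non-aggregate query); the condition here is per row

Fix: Use WHERE for row-level filtering

Corrected query:
SELECT id, product, total FROM orders WHERE total > 1305.06

Result:
id | product | total  
---+---------+--------
1  | Headset | 1922.62
3  | Monitor | 1562.48
4  | Webcam  | 1650.98
5  | Headset | 1594.69
6  | Laptop  | 1963.27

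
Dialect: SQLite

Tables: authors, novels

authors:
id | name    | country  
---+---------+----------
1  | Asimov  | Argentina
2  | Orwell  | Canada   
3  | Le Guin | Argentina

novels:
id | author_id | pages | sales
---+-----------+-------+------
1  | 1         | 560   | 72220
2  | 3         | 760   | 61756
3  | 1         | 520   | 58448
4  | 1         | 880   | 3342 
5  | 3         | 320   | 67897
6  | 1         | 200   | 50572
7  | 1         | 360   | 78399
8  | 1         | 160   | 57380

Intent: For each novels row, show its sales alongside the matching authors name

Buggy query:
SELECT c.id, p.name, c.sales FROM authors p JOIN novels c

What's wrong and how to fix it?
Bug: JOIN with no ON clause produces a cartesian product; every novels row pairs with every authors row

Fix: Add ON c.author_id = p.id to the JOIN

Corrected query:
SELECT c.id, p.name, c.sales FROM authors p JOIN novels c ON c.author_id = p.id

Result:
id | name    | sales
---+---------+------
1  | Asimov  | 72220
2  | Le Guin | 61756
3  | Asimov  | 58448
4  | Asimov  | 3342 
5  | Le Guin | 67897
6  | Asimov  | 50572
7  | Asimov  | 78399
8  | Asimov  | 57380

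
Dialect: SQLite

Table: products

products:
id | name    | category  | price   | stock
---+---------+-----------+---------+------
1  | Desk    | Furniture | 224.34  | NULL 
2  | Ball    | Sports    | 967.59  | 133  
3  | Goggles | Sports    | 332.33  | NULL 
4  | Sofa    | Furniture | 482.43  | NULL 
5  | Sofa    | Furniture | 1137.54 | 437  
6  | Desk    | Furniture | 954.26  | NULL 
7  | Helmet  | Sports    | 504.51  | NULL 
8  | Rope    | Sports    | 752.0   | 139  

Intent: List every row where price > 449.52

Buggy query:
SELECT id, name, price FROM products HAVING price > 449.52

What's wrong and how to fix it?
Bug: HAVING filters the output of aggregation, but this query has no GROUP BY and no aggregate functions, so SQLite rejects it (HAVING clause on a non-aggregate query); the condition here is per row

Fix: Use WHERE for row-level filtering

Corrected query:
SELECT id, name, price FROM products WHERE price > 449.52

Result:
id | name   | price  
---+--------+--------
2  | Ball   | 967.59 
4  | Sofa   | 482.43 
5  | Sofa   | 1137.54
6  | Desk   | 954.26 
7  | Helmet | 504.51 
8  | Rope   | 752    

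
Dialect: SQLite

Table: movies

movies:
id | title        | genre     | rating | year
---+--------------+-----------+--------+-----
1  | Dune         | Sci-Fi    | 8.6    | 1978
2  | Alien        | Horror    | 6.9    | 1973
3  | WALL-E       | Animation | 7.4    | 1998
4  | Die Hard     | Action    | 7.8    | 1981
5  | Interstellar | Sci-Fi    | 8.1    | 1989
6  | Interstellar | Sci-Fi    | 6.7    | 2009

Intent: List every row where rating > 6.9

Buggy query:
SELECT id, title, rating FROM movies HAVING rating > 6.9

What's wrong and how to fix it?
Bug: HAVING filters the output of aggregation, but this query has no GROUP BY and no aggregate functions, so SQLite rejects it (HAVING clause on a non-aggregate query); the condition here is per row

Fix: Use WHERE for row-level filtering

Corrected query:
SELECT id, title, rating FROM movies WHERE rating > 6.9

Result:
id | title        | rating
---+--------------+-------
1  | Dune         | 8.6   
3  | WALL-E       | 7.4   
4  | Die Hard     | 7.8   
5  | Interstellar | 8.1   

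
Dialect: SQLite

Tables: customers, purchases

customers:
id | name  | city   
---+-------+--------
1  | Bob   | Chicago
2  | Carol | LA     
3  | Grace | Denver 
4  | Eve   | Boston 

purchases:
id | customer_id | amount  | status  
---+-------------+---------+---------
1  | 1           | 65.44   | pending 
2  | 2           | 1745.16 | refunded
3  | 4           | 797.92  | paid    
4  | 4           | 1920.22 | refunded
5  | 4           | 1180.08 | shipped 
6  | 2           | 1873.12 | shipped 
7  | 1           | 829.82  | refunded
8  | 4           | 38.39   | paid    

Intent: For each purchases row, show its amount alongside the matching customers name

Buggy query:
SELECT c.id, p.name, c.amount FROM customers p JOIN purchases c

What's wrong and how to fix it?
Bug: JOIN with no ON clause produces a cartesian product; every purchases row pairs with every customers row

Fix: Specify the join condition linking the foreign key to the parent id

Corrected query:
SELECT c.id, p.name, c.amount FROM customers p JOIN purchases c ON c.customer_id = p.id

Result:
id | name  | amount 
---+-------+--------
1  | Bob   | 65.44  
2  | Carol | 1745.16
3  | Eve   | 797.92 
4  | Eve   | 1920.22
5  | Eve   | 1180.08
6  | Carol | 1873.12
7  | Bob   | 829.82 
8  | Eve   | 38.39  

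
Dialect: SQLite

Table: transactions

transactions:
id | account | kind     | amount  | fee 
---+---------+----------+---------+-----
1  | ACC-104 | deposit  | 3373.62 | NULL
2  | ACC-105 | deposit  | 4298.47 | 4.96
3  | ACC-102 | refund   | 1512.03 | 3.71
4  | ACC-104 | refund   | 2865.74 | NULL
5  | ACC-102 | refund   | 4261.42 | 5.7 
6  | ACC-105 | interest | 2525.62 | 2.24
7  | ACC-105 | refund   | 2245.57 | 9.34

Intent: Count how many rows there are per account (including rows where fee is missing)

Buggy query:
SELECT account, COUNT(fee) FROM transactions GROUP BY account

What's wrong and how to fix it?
Bug: COUNT(column) counts non-NULL values only; rows with NULL fee aren't counted

Fix: Replace COUNT(fee) with COUNT(*)

Corrected query:
SELECT account, COUNT(*) FROM transactions GROUP BY account

Result:
account | COUNT(*)
--------+---------
ACC-102 | 2       
ACC-104 | 2       
ACC-105 | 3       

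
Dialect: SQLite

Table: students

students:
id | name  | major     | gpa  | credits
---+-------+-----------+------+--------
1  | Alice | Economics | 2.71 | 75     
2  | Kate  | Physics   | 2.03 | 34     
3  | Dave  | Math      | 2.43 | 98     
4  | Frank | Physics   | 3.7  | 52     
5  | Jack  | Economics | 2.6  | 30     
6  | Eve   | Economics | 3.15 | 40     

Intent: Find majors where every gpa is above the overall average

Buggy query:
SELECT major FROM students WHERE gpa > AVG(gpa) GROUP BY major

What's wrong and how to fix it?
Bug: AVG() is an aggregate; it can't sit directly in WHERE

Fix: Use a subquery for AVG and a HAVING MIN(...) filter so the condition holds for every row in the group

Corrected query:
SELECT major FROM students GROUP BY major HAVING MIN(gpa) > (SELECT AVG(gpa) FROM students)

Result:
(no rows)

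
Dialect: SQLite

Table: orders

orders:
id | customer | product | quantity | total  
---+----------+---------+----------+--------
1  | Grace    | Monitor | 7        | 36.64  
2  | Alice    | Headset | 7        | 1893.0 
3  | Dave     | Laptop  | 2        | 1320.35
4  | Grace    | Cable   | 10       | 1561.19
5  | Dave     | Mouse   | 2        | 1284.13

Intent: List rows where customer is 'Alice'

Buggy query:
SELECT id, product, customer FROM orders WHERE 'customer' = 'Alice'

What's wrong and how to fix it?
Bug: 'customer' in single quotes is a string literal, not the column; the comparison is literal-vs-literal and never true

Fix: Remove the quotes around the column name (or use double quotes for an identifier)

Corrected query:
SELECT id, product, customer FROM orders WHERE customer = 'Alice'

Result:
id | product | customer
---+---------+---------
2  | Headset | Alice   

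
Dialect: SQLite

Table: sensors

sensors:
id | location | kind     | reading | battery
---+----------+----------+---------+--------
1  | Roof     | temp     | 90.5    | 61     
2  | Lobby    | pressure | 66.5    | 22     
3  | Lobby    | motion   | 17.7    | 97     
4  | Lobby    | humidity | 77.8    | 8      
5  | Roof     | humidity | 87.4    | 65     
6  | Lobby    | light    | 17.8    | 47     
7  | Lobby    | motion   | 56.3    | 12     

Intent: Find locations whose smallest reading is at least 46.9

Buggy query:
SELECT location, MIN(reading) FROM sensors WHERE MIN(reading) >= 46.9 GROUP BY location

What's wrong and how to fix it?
Bug: Aggregates like MIN are computed per group after WHERE runs

Fix: Replace WHERE with HAVING after the GROUP BY

Corrected query:
SELECT location, MIN(reading) FROM sensors GROUP BY location HAVING MIN(reading) >= 46.9

Result:
location | MIN(reading)
---------+-------------
Roof     | 87.4        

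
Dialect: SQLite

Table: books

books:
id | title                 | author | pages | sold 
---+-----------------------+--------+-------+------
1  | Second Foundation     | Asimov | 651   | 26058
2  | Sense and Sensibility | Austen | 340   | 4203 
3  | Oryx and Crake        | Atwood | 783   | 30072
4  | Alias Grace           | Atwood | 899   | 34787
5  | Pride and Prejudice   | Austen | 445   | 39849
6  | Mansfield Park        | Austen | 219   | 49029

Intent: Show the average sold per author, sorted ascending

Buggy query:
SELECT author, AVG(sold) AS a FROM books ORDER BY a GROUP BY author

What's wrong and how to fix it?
Bug: ORDER BY appears before GROUP BY; SQL clause order requires GROUP BY first

Fix: Reorder: SELECT … FROM … GROUP BY … ORDER BY …

Corrected query:
SELECT author, AVG(sold) AS a FROM books GROUP BY author ORDER BY a

Result:
author | a      
-------+--------
Asimov | 26058  
Austen | 31027  
Atwood | 32429.5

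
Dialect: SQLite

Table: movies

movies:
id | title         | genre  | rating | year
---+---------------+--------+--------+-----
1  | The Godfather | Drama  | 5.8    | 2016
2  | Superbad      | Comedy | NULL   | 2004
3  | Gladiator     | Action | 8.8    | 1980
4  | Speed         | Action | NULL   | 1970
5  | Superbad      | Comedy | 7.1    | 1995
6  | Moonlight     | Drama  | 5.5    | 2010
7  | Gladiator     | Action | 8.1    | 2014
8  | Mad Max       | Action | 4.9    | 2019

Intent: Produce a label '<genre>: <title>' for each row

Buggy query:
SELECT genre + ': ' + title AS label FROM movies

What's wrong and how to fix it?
Bug: SQLite uses || for string concatenation; + coerces text to numbers (yielding 0)

Fix: Replace + with || to concatenate text

Corrected query:
SELECT genre || ': ' || title AS label FROM movies

Result:
label               
--------------------
Drama: The Godfather
Comedy: Superbad    
Action: Gladiator   
Action: Speed       
Comedy: Superbad    
Drama: Moonlight    
Action: Gladiator   
Action: Mad Max     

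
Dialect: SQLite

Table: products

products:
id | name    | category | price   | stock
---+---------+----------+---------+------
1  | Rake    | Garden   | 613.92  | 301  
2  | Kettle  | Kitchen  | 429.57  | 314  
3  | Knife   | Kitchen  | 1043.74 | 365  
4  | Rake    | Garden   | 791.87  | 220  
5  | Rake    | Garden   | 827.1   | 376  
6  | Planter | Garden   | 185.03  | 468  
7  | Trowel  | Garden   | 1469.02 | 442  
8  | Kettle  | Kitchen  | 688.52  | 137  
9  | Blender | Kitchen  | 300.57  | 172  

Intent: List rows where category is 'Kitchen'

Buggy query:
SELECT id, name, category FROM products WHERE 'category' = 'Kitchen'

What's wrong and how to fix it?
Bug: 'category' in single quotes is a string literal, not the column; the comparison is literal-vs-literal and never true

Fix: Reference the column as category without single quotes

Corrected query:
SELECT id, name, category FROM products WHERE category = 'Kitchen'

Result:
id | name    | category
---+---------+---------
2  | Kettle  | Kitchen 
3  | Knife   | Kitchen 
8  | Kettle  | Kitchen 
9  | Blender | Kitchen 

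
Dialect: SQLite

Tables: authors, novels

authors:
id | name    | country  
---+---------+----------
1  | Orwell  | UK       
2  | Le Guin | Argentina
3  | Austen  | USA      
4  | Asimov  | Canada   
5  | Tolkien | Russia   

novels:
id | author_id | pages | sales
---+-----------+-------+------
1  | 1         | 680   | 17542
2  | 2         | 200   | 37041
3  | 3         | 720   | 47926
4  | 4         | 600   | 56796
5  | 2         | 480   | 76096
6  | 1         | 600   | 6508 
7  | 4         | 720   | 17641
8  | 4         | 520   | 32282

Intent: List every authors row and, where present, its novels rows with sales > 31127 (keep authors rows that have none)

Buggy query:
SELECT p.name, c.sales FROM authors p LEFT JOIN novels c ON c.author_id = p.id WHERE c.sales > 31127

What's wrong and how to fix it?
Bug: Filtering c.sales in WHERE discards the NULL rows produced by LEFT JOIN, turning it into an inner join

Fix: Move the right-table condition into the ON clause so unmatched parents are kept

Corrected query:
SELECT p.name, c.sales FROM authors p LEFT JOIN novels c ON c.author_id = p.id AND c.sales > 31127

Result:
name    | sales
--------+------
Orwell  | NULL 
Le Guin | 37041
Le Guin | 76096
Austen  | 47926
Asimov  | 32282
Asimov  | 56796
Tolkien | NULL 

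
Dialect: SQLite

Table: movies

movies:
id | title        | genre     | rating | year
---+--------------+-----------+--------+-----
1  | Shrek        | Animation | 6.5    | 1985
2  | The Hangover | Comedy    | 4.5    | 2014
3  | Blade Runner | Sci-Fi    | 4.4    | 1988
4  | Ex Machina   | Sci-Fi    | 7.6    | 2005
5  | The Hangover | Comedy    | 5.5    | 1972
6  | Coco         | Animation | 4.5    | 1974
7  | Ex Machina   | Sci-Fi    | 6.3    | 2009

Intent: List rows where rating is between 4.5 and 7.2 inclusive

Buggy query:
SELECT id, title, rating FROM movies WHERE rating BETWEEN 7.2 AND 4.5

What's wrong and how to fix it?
Bug: BETWEEN expects the lower bound first; with 7.2 AND 4.5 the range is empty

Fix: Write BETWEEN 4.5 AND 7.2

Corrected query:
SELECT id, title, rating FROM movies WHERE rating BETWEEN 4.5 AND 7.2

Result:
id | title        | rating
---+--------------+-------
1  | Shrek        | 6.5   
2  | The Hangover | 4.5   
5  | The Hangover | 5.5   
6  | Coco         | 4.5   
7  | Ex Machina   | 6.3   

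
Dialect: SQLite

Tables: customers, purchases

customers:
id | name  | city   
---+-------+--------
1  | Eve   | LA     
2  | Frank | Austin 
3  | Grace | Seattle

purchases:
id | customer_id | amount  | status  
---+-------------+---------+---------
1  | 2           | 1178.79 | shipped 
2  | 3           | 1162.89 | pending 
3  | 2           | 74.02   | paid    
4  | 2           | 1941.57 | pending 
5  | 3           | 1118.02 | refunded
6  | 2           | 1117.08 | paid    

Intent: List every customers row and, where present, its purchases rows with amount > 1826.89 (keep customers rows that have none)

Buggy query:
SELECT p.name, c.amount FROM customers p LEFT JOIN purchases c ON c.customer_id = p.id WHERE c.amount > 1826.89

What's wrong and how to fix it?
Bug: Filtering c.amount in WHERE discards the NULL rows produced by LEFT JOIN, turning it into an inner join

Fix: Put 'c.amount > 1826.89' in the JOIN's ON clause instead of WHERE

Corrected query:
SELECT p.name, c.amount FROM customers p LEFT JOIN purchases c ON c.customer_id = p.id AND c.amount > 1826.89

Result:
name  | amount 
------+--------
Eve   | NULL   
Frank | 1941.57
Grace | NULL   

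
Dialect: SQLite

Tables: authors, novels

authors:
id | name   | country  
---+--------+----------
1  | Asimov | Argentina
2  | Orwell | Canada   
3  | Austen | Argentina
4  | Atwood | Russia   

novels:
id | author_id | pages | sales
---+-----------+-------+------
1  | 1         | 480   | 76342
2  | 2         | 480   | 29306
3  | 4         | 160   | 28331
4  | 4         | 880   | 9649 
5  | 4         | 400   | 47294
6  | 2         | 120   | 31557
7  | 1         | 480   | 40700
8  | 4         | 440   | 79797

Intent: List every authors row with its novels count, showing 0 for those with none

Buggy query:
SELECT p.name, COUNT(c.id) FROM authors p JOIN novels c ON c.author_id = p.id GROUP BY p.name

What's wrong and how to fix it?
Bug: INNER JOIN drops authors rows that have no matching novels rows

Fix: Use LEFT JOIN so parents without children still appear (COUNT(c.id) gives 0)

Corrected query:
SELECT p.name, COUNT(c.id) FROM authors p LEFT JOIN novels c ON c.author_id = p.id GROUP BY p.name

Result:
name   | COUNT(c.id)
-------+------------
Asimov | 2          
Atwood | 4          
Austen | 0          
Orwell | 2          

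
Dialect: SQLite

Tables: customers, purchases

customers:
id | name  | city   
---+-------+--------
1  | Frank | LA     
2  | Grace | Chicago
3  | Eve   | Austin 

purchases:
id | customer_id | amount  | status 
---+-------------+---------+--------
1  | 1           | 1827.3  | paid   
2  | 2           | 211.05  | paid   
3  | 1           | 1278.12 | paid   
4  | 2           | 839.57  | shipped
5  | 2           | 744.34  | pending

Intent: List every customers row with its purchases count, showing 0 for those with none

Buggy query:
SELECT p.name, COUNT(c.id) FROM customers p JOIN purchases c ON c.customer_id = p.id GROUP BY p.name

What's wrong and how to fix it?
Bug: INNER JOIN drops customers rows that have no matching purchases rows

Fix: Use LEFT JOIN so parents without children still appear (COUNT(c.id) gives 0)

Corrected query:
SELECT p.name, COUNT(c.id) FROM customers p LEFT JOIN purchases c ON c.customer_id = p.id GROUP BY p.name

Result:
name  | COUNT(c.id)
------+------------
Eve   | 0          
Frank | 2          
Grace | 3          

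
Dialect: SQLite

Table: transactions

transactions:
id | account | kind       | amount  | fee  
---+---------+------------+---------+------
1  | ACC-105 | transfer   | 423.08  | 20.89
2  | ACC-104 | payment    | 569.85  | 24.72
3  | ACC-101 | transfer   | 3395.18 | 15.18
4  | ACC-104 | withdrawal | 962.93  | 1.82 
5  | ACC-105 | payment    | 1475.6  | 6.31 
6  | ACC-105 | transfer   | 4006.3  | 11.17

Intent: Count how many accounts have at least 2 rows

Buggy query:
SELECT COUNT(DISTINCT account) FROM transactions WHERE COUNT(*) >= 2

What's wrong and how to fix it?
Bug: COUNT(*) cannot appear in WHERE; the per-group count doesn't exist yet

Fix: Group first with HAVING COUNT(*) >= 2, then COUNT the resulting groups

Corrected query:
SELECT COUNT(*) FROM (SELECT account FROM transactions GROUP BY account HAVING COUNT(*) >= 2)

Result:
COUNT(*)
--------
2       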